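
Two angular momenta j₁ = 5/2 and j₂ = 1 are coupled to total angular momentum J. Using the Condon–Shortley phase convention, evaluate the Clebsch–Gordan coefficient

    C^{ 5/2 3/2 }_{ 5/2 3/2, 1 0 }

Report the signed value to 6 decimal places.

+0.507093  (= +√(9/35))

√[6·1!4!1!/7! · 4!1!1!1!4!1!] = √(576/35)
  +(−1)^0/∏(0,1,1,1,3,0)! = 1/6  (running 1/6)
  +(−1)^1/∏(1,0,0,0,4,1)! = -1/24  (running 1/8)
⟨..|..⟩ = √(576/35)·(1/8) = +0.507093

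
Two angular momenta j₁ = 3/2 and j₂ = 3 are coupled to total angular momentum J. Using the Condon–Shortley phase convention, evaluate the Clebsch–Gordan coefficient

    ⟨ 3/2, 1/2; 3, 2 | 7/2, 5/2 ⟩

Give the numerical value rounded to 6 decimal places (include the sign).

j₁+j₂−J=1  J+j₁−j₂=2  J−j₁+j₂=5  j₁+j₂+J+1=9
(j₁±m₁, j₂±m₂, J±M) = (2,1,5,1,6,1)
P² = 6400/7
sum k=0..1:
  [0] +1/120 = 1/120
  [1] −1/48 = -1/48
S = -1/80
C² = P²·S² = 1/7 ; C = -0.377964

−√(1/7) = -0.377964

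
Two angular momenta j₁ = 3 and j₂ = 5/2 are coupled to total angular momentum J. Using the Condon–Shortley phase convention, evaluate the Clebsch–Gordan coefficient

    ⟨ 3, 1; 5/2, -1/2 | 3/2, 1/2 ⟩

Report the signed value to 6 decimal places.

−√(1/105) ≈ -0.097590

√[4·4!2!1!/8! · 4!2!2!3!2!1!] = √(192/35)
  +(−1)^1/∏(1,3,1,1,1,0)! = -1/6  (running -1/6)
  +(−1)^2/∏(2,2,0,0,2,1)! = 1/8  (running -1/24)
⟨..|..⟩ = √(192/35)·(-1/24) = -0.097590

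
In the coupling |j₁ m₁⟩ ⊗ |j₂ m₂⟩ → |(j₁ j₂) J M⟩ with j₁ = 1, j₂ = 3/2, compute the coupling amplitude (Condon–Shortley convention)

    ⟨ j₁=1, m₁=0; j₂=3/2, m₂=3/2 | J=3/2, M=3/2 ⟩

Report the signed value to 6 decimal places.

j₁+j₂−J=1  J+j₁−j₂=1  J−j₁+j₂=2  j₁+j₂+J+1=5
(j₁±m₁, j₂±m₂, J±M) = (1,1,3,0,3,0)
P² = 12/5
sum k=1..1:
  [1] −1/2 = -1/2
S = -1/2
C² = P²·S² = 3/5 ; C = -0.774597

-0.774597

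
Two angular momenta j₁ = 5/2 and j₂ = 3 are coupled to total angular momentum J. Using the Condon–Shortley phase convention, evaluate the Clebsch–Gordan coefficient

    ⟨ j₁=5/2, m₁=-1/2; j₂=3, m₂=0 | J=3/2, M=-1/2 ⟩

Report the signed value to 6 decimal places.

triangle: 4!·1!·2!/8! = 48/40320
(j±m)!: 2!·3!·3!·3!·1!·2! = 864
prefactor² = (2J+1)·Δ·N² = 144/35
  k=2: +1/(2!·2!·1!·1!·0!·1!) = 1/4
  k=3: −1/(3!·1!·0!·0!·1!·2!) = -1/12
Σ = 1/6  ⇒  CG² = 144/35·1/6² = 4/35
CG = +√(4/35) = +0.338062

+√(4/35) = +0.338062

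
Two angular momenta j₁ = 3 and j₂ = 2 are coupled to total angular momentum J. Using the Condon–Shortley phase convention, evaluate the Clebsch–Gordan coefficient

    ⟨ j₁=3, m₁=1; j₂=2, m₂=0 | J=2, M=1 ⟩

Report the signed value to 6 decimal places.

triangle: 3!·3!·1!/8! = 36/40320
(j±m)!: 4!·2!·2!·2!·3!·1! = 1152
prefactor² = (2J+1)·Δ·N² = 36/7
  k=1: −1/(1!·2!·1!·1!·2!·0!) = -1/4
  k=2: +1/(2!·1!·0!·0!·3!·1!) = 1/12
Σ = -1/6  ⇒  CG² = 36/7·(-1/6)² = 1/7
CG = −√(1/7) = -0.377964

−√(1/7) = -0.377964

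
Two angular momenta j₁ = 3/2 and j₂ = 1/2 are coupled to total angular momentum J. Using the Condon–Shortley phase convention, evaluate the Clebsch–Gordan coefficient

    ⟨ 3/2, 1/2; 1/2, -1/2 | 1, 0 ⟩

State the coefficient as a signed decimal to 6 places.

triangle: 1!×2!×0!/4! = 2/24
(j±m)!: 2!×1!×0!×1!×1!×1! = 2
prefactor² = (2J+1)×Δ×N² = 1/2
  k=0: +1/(0!×1!×1!×0!×1!×0!) = 1
Σ = 1  ⇒  CG² = 1/2×1² = 1/2
CG = +√(1/2) = +0.707107

+√(1/2) ≈ +0.707107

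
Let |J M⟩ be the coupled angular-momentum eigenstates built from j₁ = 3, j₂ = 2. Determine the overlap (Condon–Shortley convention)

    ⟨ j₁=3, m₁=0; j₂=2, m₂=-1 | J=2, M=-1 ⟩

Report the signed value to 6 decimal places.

-0.534522

√[5·3!3!1!/8! · 3!3!1!3!1!3!] = √(81/14)
  +(−1)^0/∏(0,3,3,1,0,0)! = 1/36  (running 1/36)
  +(−1)^1/∏(1,2,2,0,1,1)! = -1/4  (running -2/9)
⟨..|..⟩ = √(81/14)·(-2/9) = -0.534522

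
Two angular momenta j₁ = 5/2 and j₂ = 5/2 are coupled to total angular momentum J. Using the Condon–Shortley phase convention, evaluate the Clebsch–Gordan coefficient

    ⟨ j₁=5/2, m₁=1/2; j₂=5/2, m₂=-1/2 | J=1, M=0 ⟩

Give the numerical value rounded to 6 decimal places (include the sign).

+√(1/70) = +0.119523

triangle: 4!*1!*1!/7! = 24/5040
(j±m)!: 3!*2!*2!*3!*1!*1! = 144
prefactor² = (2J+1)*Δ*N² = 72/35
  k=1: −1/(1!*3!*1!*1!*0!*0!) = -1/6
  k=2: +1/(2!*2!*0!*0!*1!*1!) = 1/4
Σ = 1/12  ⇒  CG² = 72/35*1/12² = 1/70
CG = +√(1/70) = +0.119523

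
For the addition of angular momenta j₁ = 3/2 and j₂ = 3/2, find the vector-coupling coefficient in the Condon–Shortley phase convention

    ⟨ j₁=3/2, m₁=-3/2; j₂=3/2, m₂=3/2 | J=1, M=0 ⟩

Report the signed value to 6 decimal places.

j₁+j₂−J=2  J+j₁−j₂=1  J−j₁+j₂=1  j₁+j₂+J+1=5
(j₁±m₁, j₂±m₂, J±M) = (0,3,3,0,1,1)
P² = 9/5
sum k=2..2:
  [2] +1/2 = 1/2
S = 1/2
C² = P²·S² = 9/20 ; C = +0.670820

+√(9/20) ≈ +0.670820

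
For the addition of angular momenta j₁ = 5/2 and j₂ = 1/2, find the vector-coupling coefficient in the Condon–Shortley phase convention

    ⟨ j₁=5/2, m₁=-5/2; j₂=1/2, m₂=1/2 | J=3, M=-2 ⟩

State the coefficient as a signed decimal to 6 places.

+0.408248

j₁+j₂−J=0  J+j₁−j₂=5  J−j₁+j₂=1  j₁+j₂+J+1=7
(j₁±m₁, j₂±m₂, J±M) = (0,5,1,0,1,5)
P² = 2400
sum k=0..0:
  [0] +1/120 = 1/120
S = 1/120
C² = P²·S² = 1/6 ; C = +0.408248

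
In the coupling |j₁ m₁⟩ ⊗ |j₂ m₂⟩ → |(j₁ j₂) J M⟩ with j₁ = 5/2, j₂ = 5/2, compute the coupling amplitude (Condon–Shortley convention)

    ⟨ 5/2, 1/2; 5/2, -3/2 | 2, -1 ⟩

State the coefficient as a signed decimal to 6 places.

j₁+j₂−J=3  J+j₁−j₂=2  J−j₁+j₂=2  j₁+j₂+J+1=8
(j₁±m₁, j₂±m₂, J±M) = (3,2,1,4,1,3)
P² = 36/7
sum k=0..1:
  [0] +1/12 = 1/12
  [1] −1/4 = -1/4
S = -1/6
C² = P²·S² = 1/7 ; C = -0.377964

-0.377964  (= −√(1/7))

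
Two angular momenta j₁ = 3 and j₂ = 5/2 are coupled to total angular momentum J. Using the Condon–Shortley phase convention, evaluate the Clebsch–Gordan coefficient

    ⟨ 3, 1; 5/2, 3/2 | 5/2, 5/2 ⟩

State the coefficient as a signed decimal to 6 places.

+√(2/7) ≈ +0.534522

j₁+j₂−J=3  J+j₁−j₂=3  J−j₁+j₂=2  j₁+j₂+J+1=9
(j₁±m₁, j₂±m₂, J±M) = (4,2,4,1,5,0)
P² = 1152/7
sum k=2..2:
  [2] +1/24 = 1/24
S = 1/24
C² = P²·S² = 2/7 ; C = +0.534522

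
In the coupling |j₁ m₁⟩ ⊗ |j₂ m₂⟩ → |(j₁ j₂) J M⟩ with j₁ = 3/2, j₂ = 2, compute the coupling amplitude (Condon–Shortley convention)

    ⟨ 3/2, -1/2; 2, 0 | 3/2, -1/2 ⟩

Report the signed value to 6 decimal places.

−√(1/5) = -0.447214

j₁+j₂−J=2  J+j₁−j₂=1  J−j₁+j₂=2  j₁+j₂+J+1=6
(j₁±m₁, j₂±m₂, J±M) = (1,2,2,2,1,2)
P² = 16/45
sum k=1..2:
  [1] −1/1 = -1
  [2] +1/4 = 1/4
S = -3/4
C² = P²·S² = 1/5 ; C = -0.447214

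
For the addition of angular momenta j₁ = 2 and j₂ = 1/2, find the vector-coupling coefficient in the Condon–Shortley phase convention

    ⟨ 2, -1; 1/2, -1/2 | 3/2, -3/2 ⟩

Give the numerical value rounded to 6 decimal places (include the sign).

+√(1/5) ≈ +0.447214

triangle: 1!×3!×0!/5! = 6/120
(j±m)!: 1!×3!×0!×1!×0!×3! = 36
prefactor² = (2J+1)×Δ×N² = 36/5
  k=0: +1/(0!×1!×3!×0!×0!×0!) = 1/6
Σ = 1/6  ⇒  CG² = 36/5×1/6² = 1/5
CG = +√(1/5) = +0.447214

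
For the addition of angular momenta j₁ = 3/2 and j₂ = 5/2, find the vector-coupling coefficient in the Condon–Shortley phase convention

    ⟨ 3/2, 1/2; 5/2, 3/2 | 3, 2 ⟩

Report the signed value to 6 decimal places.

-0.288675

j₁+j₂−J=1  J+j₁−j₂=2  J−j₁+j₂=4  j₁+j₂+J+1=8
(j₁±m₁, j₂±m₂, J±M) = (2,1,4,1,5,1)
P² = 48
sum k=0..1:
  [0] +1/24 = 1/24
  [1] −1/12 = -1/12
S = -1/24
C² = P²·S² = 1/12 ; C = -0.288675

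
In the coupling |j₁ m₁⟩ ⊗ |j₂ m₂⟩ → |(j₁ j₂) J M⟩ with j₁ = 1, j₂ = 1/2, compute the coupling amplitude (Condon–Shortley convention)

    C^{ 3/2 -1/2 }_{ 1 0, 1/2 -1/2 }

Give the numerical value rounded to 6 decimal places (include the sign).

+0.816497

triangle: 0!·2!·1!/4! = 2/24
(j±m)!: 1!·1!·0!·1!·1!·2! = 2
prefactor² = (2J+1)·Δ·N² = 2/3
  k=0: +1/(0!·0!·1!·0!·1!·1!) = 1
Σ = 1  ⇒  CG² = 2/3·1² = 2/3
CG = +√(2/3) = +0.816497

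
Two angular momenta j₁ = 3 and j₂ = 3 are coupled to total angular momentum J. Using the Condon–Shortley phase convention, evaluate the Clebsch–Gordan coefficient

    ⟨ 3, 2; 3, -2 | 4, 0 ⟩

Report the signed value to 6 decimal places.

√[9·2!4!4!/11! · 5!1!1!5!4!4!] = √(165888/77)
  +(−1)^0/∏(0,2,1,1,3,3)! = 1/72  (running 1/72)
  +(−1)^1/∏(1,1,0,0,4,4)! = -1/576  (running 7/576)
⟨..|..⟩ = √(165888/77)·(7/576) = +0.564076

+0.564076  (= +√(7/22))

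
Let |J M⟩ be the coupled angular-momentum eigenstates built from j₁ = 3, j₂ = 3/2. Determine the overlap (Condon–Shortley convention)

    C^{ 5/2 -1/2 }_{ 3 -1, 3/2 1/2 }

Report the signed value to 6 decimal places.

−√(1/70) = -0.119523

triangle: 2!×4!×1!/8! = 48/40320
(j±m)!: 2!×4!×2!×1!×2!×3! = 1152
prefactor² = (2J+1)×Δ×N² = 288/35
  k=1: −1/(1!×1!×3!×1!×1!×0!) = -1/6
  k=2: +1/(2!×0!×2!×0!×2!×1!) = 1/8
Σ = -1/24  ⇒  CG² = 288/35×(-1/24)² = 1/70
CG = −√(1/70) = -0.119523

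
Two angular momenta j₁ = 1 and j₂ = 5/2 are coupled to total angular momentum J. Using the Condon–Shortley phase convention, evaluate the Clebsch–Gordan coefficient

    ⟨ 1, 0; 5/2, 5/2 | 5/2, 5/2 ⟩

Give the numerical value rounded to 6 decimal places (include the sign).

-0.845154

j₁+j₂−J=1  J+j₁−j₂=1  J−j₁+j₂=4  j₁+j₂+J+1=7
(j₁±m₁, j₂±m₂, J±M) = (1,1,5,0,5,0)
P² = 2880/7
sum k=1..1:
  [1] −1/24 = -1/24
S = -1/24
C² = P²·S² = 5/7 ; C = -0.845154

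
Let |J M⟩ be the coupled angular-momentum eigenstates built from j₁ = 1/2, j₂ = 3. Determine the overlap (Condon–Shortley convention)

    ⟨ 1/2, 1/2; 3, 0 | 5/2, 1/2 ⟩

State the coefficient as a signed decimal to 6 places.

+√(3/7) = +0.654654

√[6·1!0!5!/7! · 1!0!3!3!3!2!] = √(432/7)
  +(−1)^0/∏(0,1,0,3,0,2)! = 1/12  (running 1/12)
⟨..|..⟩ = √(432/7)·(1/12) = +0.654654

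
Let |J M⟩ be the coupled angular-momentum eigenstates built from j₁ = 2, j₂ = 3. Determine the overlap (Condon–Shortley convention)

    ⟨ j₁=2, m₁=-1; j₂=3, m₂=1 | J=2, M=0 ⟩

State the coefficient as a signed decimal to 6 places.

triangle: 3!·1!·3!/8! = 36/40320
(j±m)!: 1!·3!·4!·2!·2!·2! = 1152
prefactor² = (2J+1)·Δ·N² = 36/7
  k=2: +1/(2!·1!·1!·2!·0!·1!) = 1/4
  k=3: −1/(3!·0!·0!·1!·1!·2!) = -1/12
Σ = 1/6  ⇒  CG² = 36/7·1/6² = 1/7
CG = +√(1/7) = +0.377964

+√(1/7) ≈ +0.377964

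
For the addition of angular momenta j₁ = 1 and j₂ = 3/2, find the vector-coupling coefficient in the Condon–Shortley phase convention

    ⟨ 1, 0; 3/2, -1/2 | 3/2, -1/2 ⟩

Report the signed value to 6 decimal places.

triangle: 1!×1!×2!/5! = 2/120
(j±m)!: 1!×1!×1!×2!×1!×2! = 4
prefactor² = (2J+1)×Δ×N² = 4/15
  k=0: +1/(0!×1!×1!×1!×0!×1!) = 1
  k=1: −1/(1!×0!×0!×0!×1!×2!) = -1/2
Σ = 1/2  ⇒  CG² = 4/15×1/2² = 1/15
CG = +√(1/15) = +0.258199

+√(1/15) = +0.258199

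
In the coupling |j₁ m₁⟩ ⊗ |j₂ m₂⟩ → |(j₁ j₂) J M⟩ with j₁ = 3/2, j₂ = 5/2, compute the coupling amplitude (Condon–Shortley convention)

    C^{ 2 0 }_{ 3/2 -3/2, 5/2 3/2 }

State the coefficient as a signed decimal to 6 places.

+√(3/7) = +0.654654

j₁+j₂−J=2  J+j₁−j₂=1  J−j₁+j₂=3  j₁+j₂+J+1=7
(j₁±m₁, j₂±m₂, J±M) = (0,3,4,1,2,2)
P² = 48/7
sum k=2..2:
  [2] +1/4 = 1/4
S = 1/4
C² = P²·S² = 3/7 ; C = +0.654654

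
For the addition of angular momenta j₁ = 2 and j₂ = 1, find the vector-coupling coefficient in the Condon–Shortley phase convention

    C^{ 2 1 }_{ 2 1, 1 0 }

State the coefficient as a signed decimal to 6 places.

+0.408248

j₁+j₂−J=1  J+j₁−j₂=3  J−j₁+j₂=1  j₁+j₂+J+1=6
(j₁±m₁, j₂±m₂, J±M) = (3,1,1,1,3,1)
P² = 3/2
sum k=0..1:
  [0] +1/2 = 1/2
  [1] −1/6 = -1/6
S = 1/3
C² = P²·S² = 1/6 ; C = +0.408248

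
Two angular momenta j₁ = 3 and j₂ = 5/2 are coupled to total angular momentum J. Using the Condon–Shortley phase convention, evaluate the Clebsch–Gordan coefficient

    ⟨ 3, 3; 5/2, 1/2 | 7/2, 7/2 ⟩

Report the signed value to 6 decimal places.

+0.577350  (= +√(1/3))

√[8·2!4!3!/10! · 6!0!3!2!7!0!] = √(27648)
  +(−1)^0/∏(0,2,0,3,4,0)! = 1/288  (running 1/288)
⟨..|..⟩ = √(27648)·(1/288) = +0.577350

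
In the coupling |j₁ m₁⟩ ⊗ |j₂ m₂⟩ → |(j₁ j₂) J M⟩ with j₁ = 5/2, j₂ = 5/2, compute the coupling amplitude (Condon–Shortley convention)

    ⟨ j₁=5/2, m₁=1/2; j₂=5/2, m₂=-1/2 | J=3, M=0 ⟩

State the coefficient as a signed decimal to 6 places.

−√(4/45) = -0.298142

j₁+j₂−J=2  J+j₁−j₂=3  J−j₁+j₂=3  j₁+j₂+J+1=9
(j₁±m₁, j₂±m₂, J±M) = (3,2,2,3,3,3)
P² = 36/5
sum k=0..2:
  [0] +1/8 = 1/8
  [1] −1/4 = -1/4
  [2] +1/72 = 1/72
S = -1/9
C² = P²·S² = 4/45 ; C = -0.298142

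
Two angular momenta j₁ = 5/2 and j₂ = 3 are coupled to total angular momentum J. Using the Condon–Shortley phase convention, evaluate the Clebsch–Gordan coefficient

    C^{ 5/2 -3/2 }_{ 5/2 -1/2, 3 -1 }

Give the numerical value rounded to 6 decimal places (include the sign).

j₁+j₂−J=3  J+j₁−j₂=2  J−j₁+j₂=3  j₁+j₂+J+1=9
(j₁±m₁, j₂±m₂, J±M) = (2,3,2,4,1,4)
P² = 576/35
sum k=1..2:
  [1] −1/8 = -1/8
  [2] +1/12 = 1/12
S = -1/24
C² = P²·S² = 1/35 ; C = -0.169031

−√(1/35) = -0.169031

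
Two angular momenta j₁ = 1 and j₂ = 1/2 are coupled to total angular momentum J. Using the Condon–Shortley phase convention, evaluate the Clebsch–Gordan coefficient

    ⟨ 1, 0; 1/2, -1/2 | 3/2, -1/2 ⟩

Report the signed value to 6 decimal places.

+√(2/3) = +0.816497

triangle: 0!·2!·1!/4! = 2/24
(j±m)!: 1!·1!·0!·1!·1!·2! = 2
prefactor² = (2J+1)·Δ·N² = 2/3
  k=0: +1/(0!·0!·1!·0!·1!·1!) = 1
Σ = 1  ⇒  CG² = 2/3·1² = 2/3
CG = +√(2/3) = +0.816497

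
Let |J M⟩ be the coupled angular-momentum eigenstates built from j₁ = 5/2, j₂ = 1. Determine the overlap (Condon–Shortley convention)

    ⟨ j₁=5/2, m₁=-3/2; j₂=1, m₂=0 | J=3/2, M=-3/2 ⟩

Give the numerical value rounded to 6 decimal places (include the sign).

√[4·2!3!0!/6! · 1!4!1!1!0!3!] = √(48/5)
  +(−1)^1/∏(1,1,3,0,0,0)! = -1/6  (running -1/6)
⟨..|..⟩ = √(48/5)·(-1/6) = -0.516398

-0.516398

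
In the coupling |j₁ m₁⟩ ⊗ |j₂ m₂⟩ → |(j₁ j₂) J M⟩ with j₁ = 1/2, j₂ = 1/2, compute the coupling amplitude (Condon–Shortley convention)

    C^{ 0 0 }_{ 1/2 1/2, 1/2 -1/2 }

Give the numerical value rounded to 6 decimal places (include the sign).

j₁+j₂−J=1  J+j₁−j₂=0  J−j₁+j₂=0  j₁+j₂+J+1=2
(j₁±m₁, j₂±m₂, J±M) = (1,0,0,1,0,0)
P² = 1/2
sum k=0..0:
  [0] +1/1 = 1
S = 1
C² = P²·S² = 1/2 ; C = +0.707107

+√(1/2) ≈ +0.707107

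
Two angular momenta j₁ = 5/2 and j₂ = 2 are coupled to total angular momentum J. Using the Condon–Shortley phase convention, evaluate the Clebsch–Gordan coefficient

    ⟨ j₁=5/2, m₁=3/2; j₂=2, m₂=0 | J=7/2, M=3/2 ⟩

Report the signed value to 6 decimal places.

triangle: 1!×4!×3!/9! = 144/362880
(j±m)!: 4!×1!×2!×2!×5!×2! = 23040
prefactor² = (2J+1)×Δ×N² = 512/7
  k=0: +1/(0!×1!×1!×2!×3!×1!) = 1/12
  k=1: −1/(1!×0!×0!×1!×4!×2!) = -1/48
Σ = 1/16  ⇒  CG² = 512/7×1/16² = 2/7
CG = +√(2/7) = +0.534522

+0.534522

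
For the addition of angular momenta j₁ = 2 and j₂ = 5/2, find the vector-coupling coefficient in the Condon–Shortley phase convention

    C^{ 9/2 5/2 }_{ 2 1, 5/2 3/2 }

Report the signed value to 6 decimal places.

√[10·0!4!5!/10! · 3!1!4!1!7!2!] = √(11520)
  +(−1)^0/∏(0,0,1,4,3,1)! = 1/144  (running 1/144)
⟨..|..⟩ = √(11520)·(1/144) = +0.745356

+√(5/9) = +0.745356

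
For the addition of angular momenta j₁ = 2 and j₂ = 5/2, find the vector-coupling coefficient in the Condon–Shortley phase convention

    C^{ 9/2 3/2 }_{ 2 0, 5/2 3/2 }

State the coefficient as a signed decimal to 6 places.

+0.597614

√[10·0!4!5!/10! · 2!2!4!1!6!3!] = √(23040/7)
  +(−1)^0/∏(0,0,2,4,2,1)! = 1/96  (running 1/96)
⟨..|..⟩ = √(23040/7)·(1/96) = +0.597614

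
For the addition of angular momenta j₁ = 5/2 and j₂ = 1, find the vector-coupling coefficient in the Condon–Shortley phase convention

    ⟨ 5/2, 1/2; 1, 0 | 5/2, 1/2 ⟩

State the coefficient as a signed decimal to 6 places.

triangle: 1!*4!*1!/7! = 24/5040
(j±m)!: 3!*2!*1!*1!*3!*2! = 144
prefactor² = (2J+1)*Δ*N² = 144/35
  k=0: +1/(0!*1!*2!*1!*2!*0!) = 1/4
  k=1: −1/(1!*0!*1!*0!*3!*1!) = -1/6
Σ = 1/12  ⇒  CG² = 144/35*1/12² = 1/35
CG = +√(1/35) = +0.169031

+√(1/35) = +0.169031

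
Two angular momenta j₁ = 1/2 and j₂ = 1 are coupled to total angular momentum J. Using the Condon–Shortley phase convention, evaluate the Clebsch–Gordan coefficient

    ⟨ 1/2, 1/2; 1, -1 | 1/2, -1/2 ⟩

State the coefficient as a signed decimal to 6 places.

j₁+j₂−J=1  J+j₁−j₂=0  J−j₁+j₂=1  j₁+j₂+J+1=3
(j₁±m₁, j₂±m₂, J±M) = (1,0,0,2,0,1)
P² = 2/3
sum k=0..0:
  [0] +1/1 = 1
S = 1
C² = P²·S² = 2/3 ; C = +0.816497

+0.816497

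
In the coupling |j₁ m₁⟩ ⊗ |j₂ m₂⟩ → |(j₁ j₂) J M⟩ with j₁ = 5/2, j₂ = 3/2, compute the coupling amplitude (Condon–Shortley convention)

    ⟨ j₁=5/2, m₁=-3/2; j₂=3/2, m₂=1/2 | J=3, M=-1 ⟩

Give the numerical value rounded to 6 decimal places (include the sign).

-0.639010

triangle: 1!×4!×2!/8! = 48/40320
(j±m)!: 1!×4!×2!×1!×2!×4! = 2304
prefactor² = (2J+1)×Δ×N² = 96/5
  k=0: +1/(0!×1!×4!×2!×0!×0!) = 1/48
  k=1: −1/(1!×0!×3!×1!×1!×1!) = -1/6
Σ = -7/48  ⇒  CG² = 96/5×(-7/48)² = 49/120
CG = −√(49/120) = -0.639010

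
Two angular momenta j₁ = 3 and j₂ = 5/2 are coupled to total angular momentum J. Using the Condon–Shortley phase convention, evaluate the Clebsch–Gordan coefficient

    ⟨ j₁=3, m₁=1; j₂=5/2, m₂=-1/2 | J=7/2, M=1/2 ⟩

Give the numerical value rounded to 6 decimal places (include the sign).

-0.125988  (= −√(1/63))

√[8·2!4!3!/10! · 4!2!2!3!4!3!] = √(9216/175)
  +(−1)^0/∏(0,2,2,2,2,1)! = 1/16  (running 1/16)
  +(−1)^1/∏(1,1,1,1,3,2)! = -1/12  (running -1/48)
  +(−1)^2/∏(2,0,0,0,4,3)! = 1/288  (running -5/288)
⟨..|..⟩ = √(9216/175)·(-5/288) = -0.125988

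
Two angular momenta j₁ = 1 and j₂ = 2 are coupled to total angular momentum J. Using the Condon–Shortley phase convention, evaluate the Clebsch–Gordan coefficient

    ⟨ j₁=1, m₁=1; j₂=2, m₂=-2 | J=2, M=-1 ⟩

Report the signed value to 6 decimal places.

triangle: 1!×1!×3!/6! = 6/720
(j±m)!: 2!×0!×0!×4!×1!×3! = 288
prefactor² = (2J+1)×Δ×N² = 12
  k=0: +1/(0!×1!×0!×0!×1!×3!) = 1/6
Σ = 1/6  ⇒  CG² = 12×1/6² = 1/3
CG = +√(1/3) = +0.577350

+0.577350  (= +√(1/3))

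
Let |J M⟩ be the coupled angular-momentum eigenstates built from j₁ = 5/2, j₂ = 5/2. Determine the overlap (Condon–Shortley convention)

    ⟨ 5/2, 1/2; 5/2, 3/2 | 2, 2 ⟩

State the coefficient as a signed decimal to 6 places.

+0.566947

√[5·3!2!2!/8! · 3!2!4!1!4!0!] = √(144/7)
  +(−1)^2/∏(2,1,0,2,2,0)! = 1/8  (running 1/8)
⟨..|..⟩ = √(144/7)·(1/8) = +0.566947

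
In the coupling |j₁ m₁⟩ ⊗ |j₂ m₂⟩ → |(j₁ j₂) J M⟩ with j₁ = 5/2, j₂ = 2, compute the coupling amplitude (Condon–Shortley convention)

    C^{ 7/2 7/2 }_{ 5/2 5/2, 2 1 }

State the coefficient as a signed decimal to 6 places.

+√(5/9) = +0.745356

√[8·1!4!3!/9! · 5!0!3!1!7!0!] = √(11520)
  +(−1)^0/∏(0,1,0,3,4,0)! = 1/144  (running 1/144)
⟨..|..⟩ = √(11520)·(1/144) = +0.745356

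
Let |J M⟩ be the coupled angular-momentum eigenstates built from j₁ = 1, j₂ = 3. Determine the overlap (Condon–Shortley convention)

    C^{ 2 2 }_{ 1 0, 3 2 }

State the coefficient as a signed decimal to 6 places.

−√(5/21) ≈ -0.487950

j₁+j₂−J=2  J+j₁−j₂=0  J−j₁+j₂=4  j₁+j₂+J+1=7
(j₁±m₁, j₂±m₂, J±M) = (1,1,5,1,4,0)
P² = 960/7
sum k=1..1:
  [1] −1/24 = -1/24
S = -1/24
C² = P²·S² = 5/21 ; C = -0.487950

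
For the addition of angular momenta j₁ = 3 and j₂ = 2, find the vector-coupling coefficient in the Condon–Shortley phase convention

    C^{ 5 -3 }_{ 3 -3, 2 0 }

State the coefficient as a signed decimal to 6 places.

j₁+j₂−J=0  J+j₁−j₂=6  J−j₁+j₂=4  j₁+j₂+J+1=11
(j₁±m₁, j₂±m₂, J±M) = (0,6,2,2,2,8)
P² = 1105920
sum k=0..0:
  [0] +1/2880 = 1/2880
S = 1/2880
C² = P²·S² = 2/15 ; C = +0.365148

+0.365148  (= +√(2/15))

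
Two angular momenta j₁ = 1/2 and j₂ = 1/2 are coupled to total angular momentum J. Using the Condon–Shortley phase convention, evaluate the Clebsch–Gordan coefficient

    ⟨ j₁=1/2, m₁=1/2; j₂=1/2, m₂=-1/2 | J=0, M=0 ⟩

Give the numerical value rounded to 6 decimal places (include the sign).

triangle: 1!×0!×0!/2! = 1/2
(j±m)!: 1!×0!×0!×1!×0!×0! = 1
prefactor² = (2J+1)×Δ×N² = 1/2
  k=0: +1/(0!×1!×0!×0!×0!×0!) = 1
Σ = 1  ⇒  CG² = 1/2×1² = 1/2
CG = +√(1/2) = +0.707107

+√(1/2) ≈ +0.707107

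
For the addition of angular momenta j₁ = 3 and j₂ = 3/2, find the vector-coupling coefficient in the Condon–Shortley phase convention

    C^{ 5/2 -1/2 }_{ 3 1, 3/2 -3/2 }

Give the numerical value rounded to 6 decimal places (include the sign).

+0.621059

j₁+j₂−J=2  J+j₁−j₂=4  J−j₁+j₂=1  j₁+j₂+J+1=8
(j₁±m₁, j₂±m₂, J±M) = (4,2,0,3,2,3)
P² = 864/35
sum k=0..0:
  [0] +1/8 = 1/8
S = 1/8
C² = P²·S² = 27/70 ; C = +0.621059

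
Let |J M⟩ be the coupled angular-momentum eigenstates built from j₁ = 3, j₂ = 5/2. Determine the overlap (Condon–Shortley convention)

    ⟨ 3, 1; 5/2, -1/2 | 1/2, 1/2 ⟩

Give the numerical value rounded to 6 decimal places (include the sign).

+√(4/21) ≈ +0.436436

triangle: 5!*1!*0!/7! = 120/5040
(j±m)!: 4!*2!*2!*3!*1!*0! = 576
prefactor² = (2J+1)*Δ*N² = 192/7
  k=2: +1/(2!*3!*0!*0!*1!*0!) = 1/12
Σ = 1/12  ⇒  CG² = 192/7*1/12² = 4/21
CG = +√(4/21) = +0.436436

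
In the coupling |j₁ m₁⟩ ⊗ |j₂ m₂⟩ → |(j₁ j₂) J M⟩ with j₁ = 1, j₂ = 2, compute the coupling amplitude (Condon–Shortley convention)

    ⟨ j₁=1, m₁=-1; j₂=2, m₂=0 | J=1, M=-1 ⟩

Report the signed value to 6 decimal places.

j₁+j₂−J=2  J+j₁−j₂=0  J−j₁+j₂=2  j₁+j₂+J+1=5
(j₁±m₁, j₂±m₂, J±M) = (0,2,2,2,0,2)
P² = 8/5
sum k=2..2:
  [2] +1/4 = 1/4
S = 1/4
C² = P²·S² = 1/10 ; C = +0.316228

+√(1/10) = +0.316228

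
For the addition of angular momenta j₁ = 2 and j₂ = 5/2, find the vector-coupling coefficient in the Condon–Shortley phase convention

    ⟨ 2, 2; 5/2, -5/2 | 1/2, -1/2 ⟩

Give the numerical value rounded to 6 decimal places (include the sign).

+0.577350  (= +√(1/3))

√[2·4!0!1!/6! · 4!0!0!5!0!1!] = √(192)
  +(−1)^0/∏(0,4,0,0,0,1)! = 1/24  (running 1/24)
⟨..|..⟩ = √(192)·(1/24) = +0.577350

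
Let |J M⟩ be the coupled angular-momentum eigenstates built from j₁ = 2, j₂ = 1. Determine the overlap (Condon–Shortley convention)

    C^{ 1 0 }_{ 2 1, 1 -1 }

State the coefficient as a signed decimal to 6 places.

j₁+j₂−J=2  J+j₁−j₂=2  J−j₁+j₂=0  j₁+j₂+J+1=5
(j₁±m₁, j₂±m₂, J±M) = (3,1,0,2,1,1)
P² = 6/5
sum k=0..0:
  [0] +1/2 = 1/2
S = 1/2
C² = P²·S² = 3/10 ; C = +0.547723

+√(3/10) ≈ +0.547723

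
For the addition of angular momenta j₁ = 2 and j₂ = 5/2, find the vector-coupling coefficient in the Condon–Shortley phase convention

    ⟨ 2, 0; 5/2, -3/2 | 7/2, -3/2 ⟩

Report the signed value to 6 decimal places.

+0.534522  (= +√(2/7))

triangle: 1!×3!×4!/9! = 144/362880
(j±m)!: 2!×2!×1!×4!×2!×5! = 23040
prefactor² = (2J+1)×Δ×N² = 512/7
  k=0: +1/(0!×1!×2!×1!×1!×3!) = 1/12
  k=1: −1/(1!×0!×1!×0!×2!×4!) = -1/48
Σ = 1/16  ⇒  CG² = 512/7×1/16² = 2/7
CG = +√(2/7) = +0.534522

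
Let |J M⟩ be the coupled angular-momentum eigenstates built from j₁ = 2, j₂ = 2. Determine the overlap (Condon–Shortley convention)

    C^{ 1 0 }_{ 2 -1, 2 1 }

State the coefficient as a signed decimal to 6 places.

+√(1/10) ≈ +0.316228

√[3·3!1!1!/6! · 1!3!3!1!1!1!] = √(9/10)
  +(−1)^2/∏(2,1,1,1,0,0)! = 1/2  (running 1/2)
  +(−1)^3/∏(3,0,0,0,1,1)! = -1/6  (running 1/3)
⟨..|..⟩ = √(9/10)·(1/3) = +0.316228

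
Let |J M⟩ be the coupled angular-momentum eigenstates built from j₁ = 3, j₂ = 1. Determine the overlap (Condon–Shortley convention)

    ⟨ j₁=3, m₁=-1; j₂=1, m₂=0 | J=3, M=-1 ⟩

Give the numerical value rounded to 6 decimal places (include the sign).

√[7·1!5!1!/8! · 2!4!1!1!2!4!] = √(48)
  +(−1)^0/∏(0,1,4,1,1,0)! = 1/24  (running 1/24)
  +(−1)^1/∏(1,0,3,0,2,1)! = -1/12  (running -1/24)
⟨..|..⟩ = √(48)·(-1/24) = -0.288675

−√(1/12) = -0.288675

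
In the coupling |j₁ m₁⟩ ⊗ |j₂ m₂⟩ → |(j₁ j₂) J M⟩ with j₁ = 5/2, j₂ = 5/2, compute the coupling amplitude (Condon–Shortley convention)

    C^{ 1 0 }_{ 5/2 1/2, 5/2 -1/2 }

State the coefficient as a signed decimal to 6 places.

√[3·4!1!1!/7! · 3!2!2!3!1!1!] = √(72/35)
  +(−1)^1/∏(1,3,1,1,0,0)! = -1/6  (running -1/6)
  +(−1)^2/∏(2,2,0,0,1,1)! = 1/4  (running 1/12)
⟨..|..⟩ = √(72/35)·(1/12) = +0.119523

+0.119523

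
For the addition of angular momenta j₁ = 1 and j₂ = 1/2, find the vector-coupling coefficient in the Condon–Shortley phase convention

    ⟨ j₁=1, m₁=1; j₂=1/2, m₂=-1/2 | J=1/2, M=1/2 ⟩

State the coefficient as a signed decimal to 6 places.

√[2·1!1!0!/3! · 2!0!0!1!1!0!] = √(2/3)
  +(−1)^0/∏(0,1,0,0,1,0)! = 1  (running 1)
⟨..|..⟩ = √(2/3)·(1) = +0.816497

+0.816497  (= +√(2/3))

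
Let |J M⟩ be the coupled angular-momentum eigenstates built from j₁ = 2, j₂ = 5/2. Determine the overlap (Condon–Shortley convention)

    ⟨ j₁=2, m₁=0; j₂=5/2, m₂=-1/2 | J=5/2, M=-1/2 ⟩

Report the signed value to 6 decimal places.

triangle: 2!×2!×3!/8! = 24/40320
(j±m)!: 2!×2!×2!×3!×2!×3! = 576
prefactor² = (2J+1)×Δ×N² = 72/35
  k=0: +1/(0!×2!×2!×2!×0!×1!) = 1/8
  k=1: −1/(1!×1!×1!×1!×1!×2!) = -1/2
  k=2: +1/(2!×0!×0!×0!×2!×3!) = 1/24
Σ = -1/3  ⇒  CG² = 72/35×(-1/3)² = 8/35
CG = −√(8/35) = -0.478091

−√(8/35) = -0.478091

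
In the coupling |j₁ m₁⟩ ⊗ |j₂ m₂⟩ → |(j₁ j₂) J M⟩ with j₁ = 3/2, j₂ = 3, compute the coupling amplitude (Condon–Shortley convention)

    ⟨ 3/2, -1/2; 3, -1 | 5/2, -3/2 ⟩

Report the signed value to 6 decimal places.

√[6·2!1!4!/8! · 1!2!2!4!1!4!] = √(576/35)
  +(−1)^1/∏(1,1,1,1,0,3)! = -1/6  (running -1/6)
  +(−1)^2/∏(2,0,0,0,1,4)! = 1/48  (running -7/48)
⟨..|..⟩ = √(576/35)·(-7/48) = -0.591608

−√(7/20) ≈ -0.591608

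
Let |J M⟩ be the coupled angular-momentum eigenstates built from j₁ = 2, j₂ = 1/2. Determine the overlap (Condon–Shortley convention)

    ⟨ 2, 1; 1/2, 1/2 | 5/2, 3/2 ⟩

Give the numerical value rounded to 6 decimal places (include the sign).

j₁+j₂−J=0  J+j₁−j₂=4  J−j₁+j₂=1  j₁+j₂+J+1=6
(j₁±m₁, j₂±m₂, J±M) = (3,1,1,0,4,1)
P² = 144/5
sum k=0..0:
  [0] +1/6 = 1/6
S = 1/6
C² = P²·S² = 4/5 ; C = +0.894427

+0.894427  (= +√(4/5))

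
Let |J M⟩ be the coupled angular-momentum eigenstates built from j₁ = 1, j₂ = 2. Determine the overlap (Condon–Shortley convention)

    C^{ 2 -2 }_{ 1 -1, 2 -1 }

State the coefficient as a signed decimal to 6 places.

triangle: 1!*1!*3!/6! = 6/720
(j±m)!: 0!*2!*1!*3!*0!*4! = 288
prefactor² = (2J+1)*Δ*N² = 12
  k=1: −1/(1!*0!*1!*0!*0!*3!) = -1/6
Σ = -1/6  ⇒  CG² = 12*(-1/6)² = 1/3
CG = −√(1/3) = -0.577350

−√(1/3) ≈ -0.577350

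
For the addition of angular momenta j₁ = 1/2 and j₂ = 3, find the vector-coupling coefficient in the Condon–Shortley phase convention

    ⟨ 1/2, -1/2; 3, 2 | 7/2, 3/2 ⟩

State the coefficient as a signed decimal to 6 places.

√[8·0!1!6!/8! · 0!1!5!1!5!2!] = √(28800/7)
  +(−1)^0/∏(0,0,1,5,0,1)! = 1/120  (running 1/120)
⟨..|..⟩ = √(28800/7)·(1/120) = +0.534522

+0.534522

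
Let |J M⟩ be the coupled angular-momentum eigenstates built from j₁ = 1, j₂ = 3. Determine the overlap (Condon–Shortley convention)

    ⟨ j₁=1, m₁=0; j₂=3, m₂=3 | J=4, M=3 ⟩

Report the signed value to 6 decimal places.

j₁+j₂−J=0  J+j₁−j₂=2  J−j₁+j₂=6  j₁+j₂+J+1=9
(j₁±m₁, j₂±m₂, J±M) = (1,1,6,0,7,1)
P² = 129600
sum k=0..0:
  [0] +1/720 = 1/720
S = 1/720
C² = P²·S² = 1/4 ; C = +0.500000

+√(1/4) ≈ +0.500000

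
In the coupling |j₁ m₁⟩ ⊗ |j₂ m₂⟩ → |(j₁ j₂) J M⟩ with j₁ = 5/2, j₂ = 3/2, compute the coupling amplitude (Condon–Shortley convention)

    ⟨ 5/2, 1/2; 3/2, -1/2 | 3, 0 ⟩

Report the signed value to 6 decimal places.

+√(1/5) ≈ +0.447214

j₁+j₂−J=1  J+j₁−j₂=4  J−j₁+j₂=2  j₁+j₂+J+1=8
(j₁±m₁, j₂±m₂, J±M) = (3,2,1,2,3,3)
P² = 36/5
sum k=0..1:
  [0] +1/4 = 1/4
  [1] −1/12 = -1/12
S = 1/6
C² = P²·S² = 1/5 ; C = +0.447214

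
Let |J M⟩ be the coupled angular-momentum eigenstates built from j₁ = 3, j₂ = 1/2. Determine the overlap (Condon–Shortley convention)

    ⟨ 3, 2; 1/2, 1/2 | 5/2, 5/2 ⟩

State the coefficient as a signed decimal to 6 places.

-0.377964  (= −√(1/7))

triangle: 1!*5!*0!/7! = 120/5040
(j±m)!: 5!*1!*1!*0!*5!*0! = 14400
prefactor² = (2J+1)*Δ*N² = 14400/7
  k=1: −1/(1!*0!*0!*0!*5!*0!) = -1/120
Σ = -1/120  ⇒  CG² = 14400/7*(-1/120)² = 1/7
CG = −√(1/7) = -0.377964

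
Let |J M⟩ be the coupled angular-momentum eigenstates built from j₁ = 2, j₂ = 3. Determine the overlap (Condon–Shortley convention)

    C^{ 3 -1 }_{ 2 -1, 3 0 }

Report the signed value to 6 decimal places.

triangle: 2!·2!·4!/9! = 96/362880
(j±m)!: 1!·3!·3!·3!·2!·4! = 10368
prefactor² = (2J+1)·Δ·N² = 96/5
  k=1: −1/(1!·1!·2!·2!·0!·2!) = -1/8
  k=2: +1/(2!·0!·1!·1!·1!·3!) = 1/12
Σ = -1/24  ⇒  CG² = 96/5·(-1/24)² = 1/30
CG = −√(1/30) = -0.182574

-0.182574  (= −√(1/30))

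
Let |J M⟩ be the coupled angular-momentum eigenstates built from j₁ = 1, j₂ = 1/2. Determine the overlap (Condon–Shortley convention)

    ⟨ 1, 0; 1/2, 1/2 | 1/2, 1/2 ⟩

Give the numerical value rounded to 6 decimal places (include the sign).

-0.577350  (= −√(1/3))

√[2·1!1!0!/3! · 1!1!1!0!1!0!] = √(1/3)
  +(−1)^1/∏(1,0,0,0,1,0)! = -1  (running -1)
⟨..|..⟩ = √(1/3)·(-1) = -0.577350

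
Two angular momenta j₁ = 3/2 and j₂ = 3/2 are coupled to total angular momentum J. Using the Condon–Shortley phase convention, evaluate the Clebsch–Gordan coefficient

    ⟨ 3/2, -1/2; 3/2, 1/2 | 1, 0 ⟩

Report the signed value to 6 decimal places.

−√(1/20) ≈ -0.223607

√[3·2!1!1!/5! · 1!2!2!1!1!1!] = √(1/5)
  +(−1)^1/∏(1,1,1,1,0,0)! = -1  (running -1)
  +(−1)^2/∏(2,0,0,0,1,1)! = 1/2  (running -1/2)
⟨..|..⟩ = √(1/5)·(-1/2) = -0.223607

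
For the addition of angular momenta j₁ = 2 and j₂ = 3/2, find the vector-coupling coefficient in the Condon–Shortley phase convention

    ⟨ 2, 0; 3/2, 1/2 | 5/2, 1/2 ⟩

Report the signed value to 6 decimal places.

√[6·1!3!2!/7! · 2!2!2!1!3!2!] = √(48/35)
  +(−1)^0/∏(0,1,2,2,1,0)! = 1/4  (running 1/4)
  +(−1)^1/∏(1,0,1,1,2,1)! = -1/2  (running -1/4)
⟨..|..⟩ = √(48/35)·(-1/4) = -0.292770

−√(3/35) = -0.292770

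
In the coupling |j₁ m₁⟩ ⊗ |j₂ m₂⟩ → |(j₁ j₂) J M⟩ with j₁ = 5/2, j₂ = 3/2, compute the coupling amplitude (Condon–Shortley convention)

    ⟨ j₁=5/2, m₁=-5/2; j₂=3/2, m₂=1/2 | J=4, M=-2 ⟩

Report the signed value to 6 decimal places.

√[9·0!5!3!/9! · 0!5!2!1!2!6!] = √(43200/7)
  +(−1)^0/∏(0,0,5,2,0,1)! = 1/240  (running 1/240)
⟨..|..⟩ = √(43200/7)·(1/240) = +0.327327

+0.327327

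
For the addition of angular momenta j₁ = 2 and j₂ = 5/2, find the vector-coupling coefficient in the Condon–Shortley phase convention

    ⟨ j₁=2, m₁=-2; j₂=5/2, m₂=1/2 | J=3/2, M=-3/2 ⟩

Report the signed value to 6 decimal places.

−√(4/35) ≈ -0.338062

triangle: 3!*1!*2!/7! = 12/5040
(j±m)!: 0!*4!*3!*2!*0!*3! = 1728
prefactor² = (2J+1)*Δ*N² = 576/35
  k=3: −1/(3!*0!*1!*0!*0!*2!) = -1/12
Σ = -1/12  ⇒  CG² = 576/35*(-1/12)² = 4/35
CG = −√(4/35) = -0.338062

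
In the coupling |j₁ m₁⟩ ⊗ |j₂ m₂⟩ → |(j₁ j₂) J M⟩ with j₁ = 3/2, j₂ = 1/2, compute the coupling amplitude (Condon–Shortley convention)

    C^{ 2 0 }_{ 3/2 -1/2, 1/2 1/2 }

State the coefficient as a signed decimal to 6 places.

+√(1/2) ≈ +0.707107

triangle: 0!×3!×1!/5! = 6/120
(j±m)!: 1!×2!×1!×0!×2!×2! = 8
prefactor² = (2J+1)×Δ×N² = 2
  k=0: +1/(0!×0!×2!×1!×1!×0!) = 1/2
Σ = 1/2  ⇒  CG² = 2×1/2² = 1/2
CG = +√(1/2) = +0.707107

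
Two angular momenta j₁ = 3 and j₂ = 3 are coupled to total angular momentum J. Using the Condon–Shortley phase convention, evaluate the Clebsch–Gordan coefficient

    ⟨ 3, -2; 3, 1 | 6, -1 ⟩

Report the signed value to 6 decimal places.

triangle: 0!×6!×6!/13! = 518400/6227020800
(j±m)!: 1!×5!×4!×2!×5!×7! = 3483648000
prefactor² = (2J+1)×Δ×N² = 41472000/11
  k=0: +1/(0!×0!×5!×4!×1!×2!) = 1/5760
Σ = 1/5760  ⇒  CG² = 41472000/11×1/5760² = 5/44
CG = +√(5/44) = +0.337100

+√(5/44) = +0.337100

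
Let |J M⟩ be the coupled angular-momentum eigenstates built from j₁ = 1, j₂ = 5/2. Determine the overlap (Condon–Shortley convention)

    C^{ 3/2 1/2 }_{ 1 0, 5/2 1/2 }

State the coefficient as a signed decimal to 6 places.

triangle: 2!·0!·3!/6! = 12/720
(j±m)!: 1!·1!·3!·2!·2!·1! = 24
prefactor² = (2J+1)·Δ·N² = 8/5
  k=1: −1/(1!·1!·0!·2!·0!·1!) = -1/2
Σ = -1/2  ⇒  CG² = 8/5·(-1/2)² = 2/5
CG = −√(2/5) = -0.632456

−√(2/5) ≈ -0.632456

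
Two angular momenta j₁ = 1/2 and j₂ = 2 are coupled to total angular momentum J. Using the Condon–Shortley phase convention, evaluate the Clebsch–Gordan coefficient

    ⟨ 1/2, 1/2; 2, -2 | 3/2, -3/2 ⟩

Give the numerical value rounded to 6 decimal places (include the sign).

triangle: 1!*0!*3!/5! = 6/120
(j±m)!: 1!*0!*0!*4!*0!*3! = 144
prefactor² = (2J+1)*Δ*N² = 144/5
  k=0: +1/(0!*1!*0!*0!*0!*3!) = 1/6
Σ = 1/6  ⇒  CG² = 144/5*1/6² = 4/5
CG = +√(4/5) = +0.894427

+√(4/5) ≈ +0.894427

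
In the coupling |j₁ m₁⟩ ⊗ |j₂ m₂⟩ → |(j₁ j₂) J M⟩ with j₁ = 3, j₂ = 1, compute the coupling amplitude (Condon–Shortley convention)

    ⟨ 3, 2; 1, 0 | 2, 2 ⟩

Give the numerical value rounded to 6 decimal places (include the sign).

triangle: 2!·4!·0!/7! = 48/5040
(j±m)!: 5!·1!·1!·1!·4!·0! = 2880
prefactor² = (2J+1)·Δ·N² = 960/7
  k=1: −1/(1!·1!·0!·0!·4!·0!) = -1/24
Σ = -1/24  ⇒  CG² = 960/7·(-1/24)² = 5/21
CG = −√(5/21) = -0.487950

-0.487950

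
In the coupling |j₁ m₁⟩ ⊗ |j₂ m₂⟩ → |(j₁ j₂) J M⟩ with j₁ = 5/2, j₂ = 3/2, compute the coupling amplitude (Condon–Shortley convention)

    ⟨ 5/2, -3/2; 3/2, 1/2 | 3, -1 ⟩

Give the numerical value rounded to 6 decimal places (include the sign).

−√(49/120) ≈ -0.639010

triangle: 1!·4!·2!/8! = 48/40320
(j±m)!: 1!·4!·2!·1!·2!·4! = 2304
prefactor² = (2J+1)·Δ·N² = 96/5
  k=0: +1/(0!·1!·4!·2!·0!·0!) = 1/48
  k=1: −1/(1!·0!·3!·1!·1!·1!) = -1/6
Σ = -7/48  ⇒  CG² = 96/5·(-7/48)² = 49/120
CG = −√(49/120) = -0.639010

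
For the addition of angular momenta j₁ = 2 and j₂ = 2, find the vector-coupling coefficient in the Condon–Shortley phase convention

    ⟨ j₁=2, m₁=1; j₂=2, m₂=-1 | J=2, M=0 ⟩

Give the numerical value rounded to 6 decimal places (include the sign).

triangle: 2!*2!*2!/7! = 8/5040
(j±m)!: 3!*1!*1!*3!*2!*2! = 144
prefactor² = (2J+1)*Δ*N² = 8/7
  k=0: +1/(0!*2!*1!*1!*1!*1!) = 1/2
  k=1: −1/(1!*1!*0!*0!*2!*2!) = -1/4
Σ = 1/4  ⇒  CG² = 8/7*1/4² = 1/14
CG = +√(1/14) = +0.267261

+0.267261  (= +√(1/14))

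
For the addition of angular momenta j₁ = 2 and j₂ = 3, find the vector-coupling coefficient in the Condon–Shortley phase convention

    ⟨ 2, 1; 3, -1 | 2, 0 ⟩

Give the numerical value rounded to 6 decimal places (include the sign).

-0.377964  (= −√(1/7))

triangle: 3!*1!*3!/8! = 36/40320
(j±m)!: 3!*1!*2!*4!*2!*2! = 1152
prefactor² = (2J+1)*Δ*N² = 36/7
  k=0: +1/(0!*3!*1!*2!*0!*1!) = 1/12
  k=1: −1/(1!*2!*0!*1!*1!*2!) = -1/4
Σ = -1/6  ⇒  CG² = 36/7*(-1/6)² = 1/7
CG = −√(1/7) = -0.377964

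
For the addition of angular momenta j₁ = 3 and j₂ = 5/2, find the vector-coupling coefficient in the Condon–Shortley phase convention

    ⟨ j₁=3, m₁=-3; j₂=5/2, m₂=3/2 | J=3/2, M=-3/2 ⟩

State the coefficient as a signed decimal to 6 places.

√[4·4!2!1!/8! · 0!6!4!1!0!3!] = √(3456/7)
  +(−1)^4/∏(4,0,2,0,0,1)! = 1/48  (running 1/48)
⟨..|..⟩ = √(3456/7)·(1/48) = +0.462910

+0.462910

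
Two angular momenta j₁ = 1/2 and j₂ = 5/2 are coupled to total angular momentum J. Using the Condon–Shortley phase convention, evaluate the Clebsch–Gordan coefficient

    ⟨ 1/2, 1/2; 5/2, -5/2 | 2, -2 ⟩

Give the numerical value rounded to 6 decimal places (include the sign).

j₁+j₂−J=1  J+j₁−j₂=0  J−j₁+j₂=4  j₁+j₂+J+1=6
(j₁±m₁, j₂±m₂, J±M) = (1,0,0,5,0,4)
P² = 480
sum k=0..0:
  [0] +1/24 = 1/24
S = 1/24
C² = P²·S² = 5/6 ; C = +0.912871

+√(5/6) = +0.912871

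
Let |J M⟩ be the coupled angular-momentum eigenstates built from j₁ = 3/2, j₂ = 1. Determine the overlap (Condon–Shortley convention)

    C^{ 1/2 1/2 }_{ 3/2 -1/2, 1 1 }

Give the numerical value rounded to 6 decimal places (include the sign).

j₁+j₂−J=2  J+j₁−j₂=1  J−j₁+j₂=0  j₁+j₂+J+1=4
(j₁±m₁, j₂±m₂, J±M) = (1,2,2,0,1,0)
P² = 2/3
sum k=2..2:
  [2] +1/2 = 1/2
S = 1/2
C² = P²·S² = 1/6 ; C = +0.408248

+√(1/6) = +0.408248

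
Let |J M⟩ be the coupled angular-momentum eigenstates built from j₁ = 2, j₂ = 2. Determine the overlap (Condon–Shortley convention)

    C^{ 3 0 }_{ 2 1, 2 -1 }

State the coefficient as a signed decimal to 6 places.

j₁+j₂−J=1  J+j₁−j₂=3  J−j₁+j₂=3  j₁+j₂+J+1=8
(j₁±m₁, j₂±m₂, J±M) = (3,1,1,3,3,3)
P² = 81/10
sum k=0..1:
  [0] +1/4 = 1/4
  [1] −1/36 = -1/36
S = 2/9
C² = P²·S² = 2/5 ; C = +0.632456

+0.632456  (= +√(2/5))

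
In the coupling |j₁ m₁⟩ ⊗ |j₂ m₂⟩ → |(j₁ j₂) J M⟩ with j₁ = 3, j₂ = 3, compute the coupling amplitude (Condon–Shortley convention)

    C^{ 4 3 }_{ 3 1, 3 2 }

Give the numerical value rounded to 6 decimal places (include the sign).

-0.301511

j₁+j₂−J=2  J+j₁−j₂=4  J−j₁+j₂=4  j₁+j₂+J+1=11
(j₁±m₁, j₂±m₂, J±M) = (4,2,5,1,7,1)
P² = 82944/11
sum k=1..2:
  [1] −1/144 = -1/144
  [2] +1/288 = 1/288
S = -1/288
C² = P²·S² = 1/11 ; C = -0.301511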